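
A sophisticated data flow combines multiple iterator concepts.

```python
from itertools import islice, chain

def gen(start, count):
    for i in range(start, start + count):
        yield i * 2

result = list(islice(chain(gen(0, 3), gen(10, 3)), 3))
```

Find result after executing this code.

Step 1: gen(0, 3) yields [0, 2, 4].
Step 2: gen(10, 3) yields [20, 22, 24].
Step 3: chain concatenates: [0, 2, 4, 20, 22, 24].
Step 4: islice takes first 3: [0, 2, 4].
Therefore result = [0, 2, 4].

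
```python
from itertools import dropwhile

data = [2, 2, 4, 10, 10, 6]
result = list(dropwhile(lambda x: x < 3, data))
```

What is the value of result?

Step 1: dropwhile drops elements while < 3:
  2 < 3: dropped
  2 < 3: dropped
  4: kept (dropping stopped)
Step 2: Remaining elements kept regardless of condition.
Therefore result = [4, 10, 10, 6].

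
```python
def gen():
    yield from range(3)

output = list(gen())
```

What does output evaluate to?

Step 1: yield from delegates to the iterable, yielding each element.
Step 2: Collected values: [0, 1, 2].
Therefore output = [0, 1, 2].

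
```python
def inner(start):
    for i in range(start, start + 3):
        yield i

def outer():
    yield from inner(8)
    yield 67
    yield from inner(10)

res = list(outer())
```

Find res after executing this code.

Step 1: outer() delegates to inner(8):
  yield 8
  yield 9
  yield 10
Step 2: yield 67
Step 3: Delegates to inner(10):
  yield 10
  yield 11
  yield 12
Therefore res = [8, 9, 10, 67, 10, 11, 12].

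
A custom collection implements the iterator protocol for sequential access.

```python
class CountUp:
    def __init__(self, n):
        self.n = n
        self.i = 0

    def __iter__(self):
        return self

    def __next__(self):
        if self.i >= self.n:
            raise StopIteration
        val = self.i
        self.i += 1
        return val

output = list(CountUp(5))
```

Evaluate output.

Step 1: CountUp(5) creates an iterator counting 0 to 4.
Step 2: list() consumes all values: [0, 1, 2, 3, 4].
Therefore output = [0, 1, 2, 3, 4].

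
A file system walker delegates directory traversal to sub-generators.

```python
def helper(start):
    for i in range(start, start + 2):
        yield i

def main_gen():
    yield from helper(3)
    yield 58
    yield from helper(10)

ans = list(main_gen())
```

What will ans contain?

Step 1: main_gen() delegates to helper(3):
  yield 3
  yield 4
Step 2: yield 58
Step 3: Delegates to helper(10):
  yield 10
  yield 11
Therefore ans = [3, 4, 58, 10, 11].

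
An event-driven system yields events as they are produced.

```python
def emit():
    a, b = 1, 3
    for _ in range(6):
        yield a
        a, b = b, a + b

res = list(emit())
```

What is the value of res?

Step 1: Fibonacci-like sequence starting with a=1, b=3:
  Iteration 1: yield a=1, then a,b = 3,4
  Iteration 2: yield a=3, then a,b = 4,7
  Iteration 3: yield a=4, then a,b = 7,11
  Iteration 4: yield a=7, then a,b = 11,18
  Iteration 5: yield a=11, then a,b = 18,29
  Iteration 6: yield a=18, then a,b = 29,47
Therefore res = [1, 3, 4, 7, 11, 18].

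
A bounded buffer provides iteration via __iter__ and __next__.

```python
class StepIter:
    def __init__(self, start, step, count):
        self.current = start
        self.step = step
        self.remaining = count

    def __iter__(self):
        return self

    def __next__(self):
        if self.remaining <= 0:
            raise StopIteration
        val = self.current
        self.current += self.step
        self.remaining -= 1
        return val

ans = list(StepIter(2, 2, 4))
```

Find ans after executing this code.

Step 1: StepIter starts at 2, increments by 2, for 4 steps:
  Yield 2, then current += 2
  Yield 4, then current += 2
  Yield 6, then current += 2
  Yield 8, then current += 2
Therefore ans = [2, 4, 6, 8].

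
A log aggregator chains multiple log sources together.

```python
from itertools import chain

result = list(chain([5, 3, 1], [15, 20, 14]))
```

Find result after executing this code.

Step 1: chain() concatenates iterables: [5, 3, 1] + [15, 20, 14].
Therefore result = [5, 3, 1, 15, 20, 14].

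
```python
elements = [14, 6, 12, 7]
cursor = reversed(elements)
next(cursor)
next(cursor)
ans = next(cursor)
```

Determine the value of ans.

Step 1: reversed([14, 6, 12, 7]) gives iterator: [7, 12, 6, 14].
Step 2: First next() = 7, second next() = 12.
Step 3: Third next() = 6.
Therefore ans = 6.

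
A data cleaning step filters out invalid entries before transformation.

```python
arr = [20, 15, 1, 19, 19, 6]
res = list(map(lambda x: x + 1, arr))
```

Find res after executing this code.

Step 1: Apply lambda x: x + 1 to each element:
  20 -> 21
  15 -> 16
  1 -> 2
  19 -> 20
  19 -> 20
  6 -> 7
Therefore res = [21, 16, 2, 20, 20, 7].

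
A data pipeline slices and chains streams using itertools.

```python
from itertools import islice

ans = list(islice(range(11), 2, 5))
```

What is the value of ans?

Step 1: islice(range(11), 2, 5) takes elements at indices [2, 5).
Step 2: Elements: [2, 3, 4].
Therefore ans = [2, 3, 4].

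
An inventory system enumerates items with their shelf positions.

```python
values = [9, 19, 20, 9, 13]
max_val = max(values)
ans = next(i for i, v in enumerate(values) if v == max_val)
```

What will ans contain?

Step 1: max([9, 19, 20, 9, 13]) = 20.
Step 2: Find first index where value == 20:
  Index 0: 9 != 20
  Index 1: 19 != 20
  Index 2: 20 == 20, found!
Therefore ans = 2.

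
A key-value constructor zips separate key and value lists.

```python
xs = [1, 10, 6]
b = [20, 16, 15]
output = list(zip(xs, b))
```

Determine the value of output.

Step 1: zip pairs elements at same index:
  Index 0: (1, 20)
  Index 1: (10, 16)
  Index 2: (6, 15)
Therefore output = [(1, 20), (10, 16), (6, 15)].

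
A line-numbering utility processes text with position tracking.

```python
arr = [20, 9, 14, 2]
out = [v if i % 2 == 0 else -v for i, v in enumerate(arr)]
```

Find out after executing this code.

Step 1: For each (i, v), keep v if i is even, negate if odd:
  i=0 (even): keep 20
  i=1 (odd): negate to -9
  i=2 (even): keep 14
  i=3 (odd): negate to -2
Therefore out = [20, -9, 14, -2].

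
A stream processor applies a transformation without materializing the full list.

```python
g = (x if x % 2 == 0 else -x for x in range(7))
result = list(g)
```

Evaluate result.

Step 1: For each x in range(7), yield x if even, else -x:
  x=0: even, yield 0
  x=1: odd, yield -1
  x=2: even, yield 2
  x=3: odd, yield -3
  x=4: even, yield 4
  x=5: odd, yield -5
  x=6: even, yield 6
Therefore result = [0, -1, 2, -3, 4, -5, 6].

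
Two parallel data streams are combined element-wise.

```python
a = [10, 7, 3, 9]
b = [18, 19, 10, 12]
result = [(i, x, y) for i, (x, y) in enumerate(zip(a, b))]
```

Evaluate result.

Step 1: enumerate(zip(a, b)) gives index with paired elements:
  i=0: (10, 18)
  i=1: (7, 19)
  i=2: (3, 10)
  i=3: (9, 12)
Therefore result = [(0, 10, 18), (1, 7, 19), (2, 3, 10), (3, 9, 12)].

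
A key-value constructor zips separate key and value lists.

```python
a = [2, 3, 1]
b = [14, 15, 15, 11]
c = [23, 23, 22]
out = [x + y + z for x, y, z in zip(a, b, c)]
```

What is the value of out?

Step 1: zip three lists (truncates to shortest, len=3):
  2 + 14 + 23 = 39
  3 + 15 + 23 = 41
  1 + 15 + 22 = 38
Therefore out = [39, 41, 38].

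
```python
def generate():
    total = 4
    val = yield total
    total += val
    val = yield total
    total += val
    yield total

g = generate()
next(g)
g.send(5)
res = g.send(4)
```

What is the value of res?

Step 1: next() -> yield total=4.
Step 2: send(5) -> val=5, total = 4+5 = 9, yield 9.
Step 3: send(4) -> val=4, total = 9+4 = 13, yield 13.
Therefore res = 13.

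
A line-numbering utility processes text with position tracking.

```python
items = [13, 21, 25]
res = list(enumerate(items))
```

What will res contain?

Step 1: enumerate pairs each element with its index:
  (0, 13)
  (1, 21)
  (2, 25)
Therefore res = [(0, 13), (1, 21), (2, 25)].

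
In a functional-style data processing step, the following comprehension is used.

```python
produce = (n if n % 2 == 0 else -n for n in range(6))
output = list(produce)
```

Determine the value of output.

Step 1: For each n in range(6), yield n if even, else -n:
  n=0: even, yield 0
  n=1: odd, yield -1
  n=2: even, yield 2
  n=3: odd, yield -3
  n=4: even, yield 4
  n=5: odd, yield -5
Therefore output = [0, -1, 2, -3, 4, -5].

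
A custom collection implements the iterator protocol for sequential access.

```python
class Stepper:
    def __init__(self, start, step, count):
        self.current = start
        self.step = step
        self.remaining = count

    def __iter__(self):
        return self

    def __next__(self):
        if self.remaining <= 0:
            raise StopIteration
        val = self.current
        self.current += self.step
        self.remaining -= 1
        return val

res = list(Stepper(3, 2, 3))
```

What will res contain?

Step 1: Stepper starts at 3, increments by 2, for 3 steps:
  Yield 3, then current += 2
  Yield 5, then current += 2
  Yield 7, then current += 2
Therefore res = [3, 5, 7].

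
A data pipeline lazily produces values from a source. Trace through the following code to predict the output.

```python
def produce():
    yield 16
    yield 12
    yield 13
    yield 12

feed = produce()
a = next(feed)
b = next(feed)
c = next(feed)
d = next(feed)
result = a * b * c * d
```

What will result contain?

Step 1: Create generator and consume all values:
  a = next(feed) = 16
  b = next(feed) = 12
  c = next(feed) = 13
  d = next(feed) = 12
Step 2: result = 16 * 12 * 13 * 12 = 29952.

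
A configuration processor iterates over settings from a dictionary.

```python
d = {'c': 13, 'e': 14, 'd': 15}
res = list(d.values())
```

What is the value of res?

Step 1: d.values() returns the dictionary values in insertion order.
Therefore res = [13, 14, 15].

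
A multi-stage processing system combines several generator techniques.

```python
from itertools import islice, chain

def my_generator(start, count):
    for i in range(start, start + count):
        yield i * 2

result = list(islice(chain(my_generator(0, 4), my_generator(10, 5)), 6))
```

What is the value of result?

Step 1: my_generator(0, 4) yields [0, 2, 4, 6].
Step 2: my_generator(10, 5) yields [20, 22, 24, 26, 28].
Step 3: chain concatenates: [0, 2, 4, 6, 20, 22, 24, 26, 28].
Step 4: islice takes first 6: [0, 2, 4, 6, 20, 22].
Therefore result = [0, 2, 4, 6, 20, 22].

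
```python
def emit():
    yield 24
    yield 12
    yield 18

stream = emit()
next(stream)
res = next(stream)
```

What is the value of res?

Step 1: emit() creates a generator.
Step 2: next(stream) yields 24 (consumed and discarded).
Step 3: next(stream) yields 12, assigned to res.
Therefore res = 12.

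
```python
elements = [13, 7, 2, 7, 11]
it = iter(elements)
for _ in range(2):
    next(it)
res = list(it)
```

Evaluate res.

Step 1: Create iterator over [13, 7, 2, 7, 11].
Step 2: Advance 2 positions (consuming [13, 7]).
Step 3: list() collects remaining elements: [2, 7, 11].
Therefore res = [2, 7, 11].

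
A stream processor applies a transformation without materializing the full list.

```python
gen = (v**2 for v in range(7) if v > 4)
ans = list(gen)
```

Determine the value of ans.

Step 1: For range(7), keep v > 4, then square:
  v=0: 0 <= 4, excluded
  v=1: 1 <= 4, excluded
  v=2: 2 <= 4, excluded
  v=3: 3 <= 4, excluded
  v=4: 4 <= 4, excluded
  v=5: 5 > 4, yield 5**2 = 25
  v=6: 6 > 4, yield 6**2 = 36
Therefore ans = [25, 36].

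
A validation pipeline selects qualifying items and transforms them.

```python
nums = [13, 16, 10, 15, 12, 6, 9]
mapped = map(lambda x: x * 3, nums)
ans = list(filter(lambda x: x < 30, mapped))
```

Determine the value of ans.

Step 1: Map x * 3:
  13 -> 39
  16 -> 48
  10 -> 30
  15 -> 45
  12 -> 36
  6 -> 18
  9 -> 27
Step 2: Filter for < 30:
  39: removed
  48: removed
  30: removed
  45: removed
  36: removed
  18: kept
  27: kept
Therefore ans = [18, 27].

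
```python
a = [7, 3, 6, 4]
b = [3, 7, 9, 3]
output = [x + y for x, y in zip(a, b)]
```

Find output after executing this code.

Step 1: Add corresponding elements:
  7 + 3 = 10
  3 + 7 = 10
  6 + 9 = 15
  4 + 3 = 7
Therefore output = [10, 10, 15, 7].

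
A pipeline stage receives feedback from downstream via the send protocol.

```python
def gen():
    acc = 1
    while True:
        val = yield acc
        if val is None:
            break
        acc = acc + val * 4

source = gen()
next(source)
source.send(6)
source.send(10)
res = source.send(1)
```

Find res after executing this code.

Step 1: next() -> yield acc=1.
Step 2: send(6) -> val=6, acc = 1 + 6*4 = 25, yield 25.
Step 3: send(10) -> val=10, acc = 25 + 10*4 = 65, yield 65.
Step 4: send(1) -> val=1, acc = 65 + 1*4 = 69, yield 69.
Therefore res = 69.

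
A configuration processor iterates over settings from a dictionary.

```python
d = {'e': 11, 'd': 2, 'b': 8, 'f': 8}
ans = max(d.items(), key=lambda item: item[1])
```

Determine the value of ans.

Step 1: Find item with maximum value:
  ('e', 11)
  ('d', 2)
  ('b', 8)
  ('f', 8)
Step 2: Maximum value is 11 at key 'e'.
Therefore ans = ('e', 11).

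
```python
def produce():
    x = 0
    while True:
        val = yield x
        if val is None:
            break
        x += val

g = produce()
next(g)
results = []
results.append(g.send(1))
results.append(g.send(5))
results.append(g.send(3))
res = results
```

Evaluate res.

Step 1: next(g) -> yield 0.
Step 2: send(1) -> x = 1, yield 1.
Step 3: send(5) -> x = 6, yield 6.
Step 4: send(3) -> x = 9, yield 9.
Therefore res = [1, 6, 9].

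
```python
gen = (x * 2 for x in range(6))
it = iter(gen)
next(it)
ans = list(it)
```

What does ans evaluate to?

Step 1: Generator produces [0, 2, 4, 6, 8, 10].
Step 2: next(it) consumes first element (0).
Step 3: list(it) collects remaining: [2, 4, 6, 8, 10].
Therefore ans = [2, 4, 6, 8, 10].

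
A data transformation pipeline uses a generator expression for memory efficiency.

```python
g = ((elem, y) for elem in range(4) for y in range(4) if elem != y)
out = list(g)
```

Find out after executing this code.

Step 1: Nested generator over range(4) x range(4) where elem != y:
  (0, 0): excluded (elem == y)
  (0, 1): included
  (0, 2): included
  (0, 3): included
  (1, 0): included
  (1, 1): excluded (elem == y)
  (1, 2): included
  (1, 3): included
  (2, 0): included
  (2, 1): included
  (2, 2): excluded (elem == y)
  (2, 3): included
  (3, 0): included
  (3, 1): included
  (3, 2): included
  (3, 3): excluded (elem == y)
Therefore out = [(0, 1), (0, 2), (0, 3), (1, 0), (1, 2), (1, 3), (2, 0), (2, 1), (2, 3), (3, 0), (3, 1), (3, 2)].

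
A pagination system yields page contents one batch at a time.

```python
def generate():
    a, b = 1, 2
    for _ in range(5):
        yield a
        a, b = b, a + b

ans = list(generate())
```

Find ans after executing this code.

Step 1: Fibonacci-like sequence starting with a=1, b=2:
  Iteration 1: yield a=1, then a,b = 2,3
  Iteration 2: yield a=2, then a,b = 3,5
  Iteration 3: yield a=3, then a,b = 5,8
  Iteration 4: yield a=5, then a,b = 8,13
  Iteration 5: yield a=8, then a,b = 13,21
Therefore ans = [1, 2, 3, 5, 8].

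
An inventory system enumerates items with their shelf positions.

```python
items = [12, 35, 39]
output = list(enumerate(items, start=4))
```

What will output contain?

Step 1: enumerate with start=4:
  (4, 12)
  (5, 35)
  (6, 39)
Therefore output = [(4, 12), (5, 35), (6, 39)].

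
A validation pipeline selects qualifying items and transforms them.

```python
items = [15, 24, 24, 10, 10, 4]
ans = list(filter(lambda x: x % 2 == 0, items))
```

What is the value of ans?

Step 1: Filter elements divisible by 2:
  15 % 2 = 1: removed
  24 % 2 = 0: kept
  24 % 2 = 0: kept
  10 % 2 = 0: kept
  10 % 2 = 0: kept
  4 % 2 = 0: kept
Therefore ans = [24, 24, 10, 10, 4].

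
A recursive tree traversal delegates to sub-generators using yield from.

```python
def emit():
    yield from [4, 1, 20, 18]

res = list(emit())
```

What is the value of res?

Step 1: yield from delegates to the iterable, yielding each element.
Step 2: Collected values: [4, 1, 20, 18].
Therefore res = [4, 1, 20, 18].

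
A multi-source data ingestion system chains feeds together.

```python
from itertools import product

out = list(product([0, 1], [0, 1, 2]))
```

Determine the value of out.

Step 1: product([0, 1], [0, 1, 2]) gives all pairs:
  (0, 0)
  (0, 1)
  (0, 2)
  (1, 0)
  (1, 1)
  (1, 2)
Therefore out = [(0, 0), (0, 1), (0, 2), (1, 0), (1, 1), (1, 2)].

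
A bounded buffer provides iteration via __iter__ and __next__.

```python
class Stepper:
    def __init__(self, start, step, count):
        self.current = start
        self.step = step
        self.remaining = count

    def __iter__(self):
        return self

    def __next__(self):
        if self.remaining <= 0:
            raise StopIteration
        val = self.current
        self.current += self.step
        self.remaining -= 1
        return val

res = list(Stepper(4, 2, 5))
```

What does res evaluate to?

Step 1: Stepper starts at 4, increments by 2, for 5 steps:
  Yield 4, then current += 2
  Yield 6, then current += 2
  Yield 8, then current += 2
  Yield 10, then current += 2
  Yield 12, then current += 2
Therefore res = [4, 6, 8, 10, 12].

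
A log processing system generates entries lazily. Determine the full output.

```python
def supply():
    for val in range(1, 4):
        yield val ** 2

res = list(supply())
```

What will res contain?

Step 1: For each val in range(1, 4), yield val**2:
  val=1: yield 1**2 = 1
  val=2: yield 2**2 = 4
  val=3: yield 3**2 = 9
Therefore res = [1, 4, 9].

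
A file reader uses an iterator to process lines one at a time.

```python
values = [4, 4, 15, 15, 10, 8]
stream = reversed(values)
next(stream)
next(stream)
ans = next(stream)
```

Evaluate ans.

Step 1: reversed([4, 4, 15, 15, 10, 8]) gives iterator: [8, 10, 15, 15, 4, 4].
Step 2: First next() = 8, second next() = 10.
Step 3: Third next() = 15.
Therefore ans = 15.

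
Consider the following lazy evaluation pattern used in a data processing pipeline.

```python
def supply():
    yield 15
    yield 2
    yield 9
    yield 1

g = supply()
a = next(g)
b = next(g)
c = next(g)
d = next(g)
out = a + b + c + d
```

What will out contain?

Step 1: Create generator and consume all values:
  a = next(g) = 15
  b = next(g) = 2
  c = next(g) = 9
  d = next(g) = 1
Step 2: out = 15 + 2 + 9 + 1 = 27.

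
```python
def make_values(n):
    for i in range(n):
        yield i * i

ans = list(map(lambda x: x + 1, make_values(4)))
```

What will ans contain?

Step 1: make_values(4) yields squares: [0, 1, 4, 9].
Step 2: map adds 1 to each: [1, 2, 5, 10].
Therefore ans = [1, 2, 5, 10].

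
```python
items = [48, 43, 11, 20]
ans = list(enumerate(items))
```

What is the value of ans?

Step 1: enumerate pairs each element with its index:
  (0, 48)
  (1, 43)
  (2, 11)
  (3, 20)
Therefore ans = [(0, 48), (1, 43), (2, 11), (3, 20)].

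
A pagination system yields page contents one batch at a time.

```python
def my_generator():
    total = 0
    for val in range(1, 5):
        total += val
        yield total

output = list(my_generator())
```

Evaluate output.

Step 1: Generator accumulates running sum:
  val=1: total = 1, yield 1
  val=2: total = 3, yield 3
  val=3: total = 6, yield 6
  val=4: total = 10, yield 10
Therefore output = [1, 3, 6, 10].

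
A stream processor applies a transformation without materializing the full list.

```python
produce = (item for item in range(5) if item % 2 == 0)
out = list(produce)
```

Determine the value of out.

Step 1: Filter range(5) keeping only even values:
  item=0: even, included
  item=1: odd, excluded
  item=2: even, included
  item=3: odd, excluded
  item=4: even, included
Therefore out = [0, 2, 4].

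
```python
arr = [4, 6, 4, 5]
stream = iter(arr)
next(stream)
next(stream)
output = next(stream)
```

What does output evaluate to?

Step 1: Create iterator over [4, 6, 4, 5].
Step 2: next() consumes 4.
Step 3: next() consumes 6.
Step 4: next() returns 4.
Therefore output = 4.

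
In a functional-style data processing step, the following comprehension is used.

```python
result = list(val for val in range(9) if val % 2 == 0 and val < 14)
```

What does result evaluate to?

Step 1: Filter range(9) where val % 2 == 0 and val < 14:
  val=0: both conditions met, included
  val=1: excluded (1 % 2 != 0)
  val=2: both conditions met, included
  val=3: excluded (3 % 2 != 0)
  val=4: both conditions met, included
  val=5: excluded (5 % 2 != 0)
  val=6: both conditions met, included
  val=7: excluded (7 % 2 != 0)
  val=8: both conditions met, included
Therefore result = [0, 2, 4, 6, 8].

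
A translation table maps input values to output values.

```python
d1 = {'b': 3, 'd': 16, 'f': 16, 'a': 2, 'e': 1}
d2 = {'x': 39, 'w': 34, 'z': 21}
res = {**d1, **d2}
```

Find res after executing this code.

Step 1: Merge d1 and d2 (d2 values override on key conflicts).
Step 2: d1 has keys ['b', 'd', 'f', 'a', 'e'], d2 has keys ['x', 'w', 'z'].
Therefore res = {'b': 3, 'd': 16, 'f': 16, 'a': 2, 'e': 1, 'x': 39, 'w': 34, 'z': 21}.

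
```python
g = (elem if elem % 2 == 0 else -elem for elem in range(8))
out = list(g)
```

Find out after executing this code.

Step 1: For each elem in range(8), yield elem if even, else -elem:
  elem=0: even, yield 0
  elem=1: odd, yield -1
  elem=2: even, yield 2
  elem=3: odd, yield -3
  elem=4: even, yield 4
  elem=5: odd, yield -5
  elem=6: even, yield 6
  elem=7: odd, yield -7
Therefore out = [0, -1, 2, -3, 4, -5, 6, -7].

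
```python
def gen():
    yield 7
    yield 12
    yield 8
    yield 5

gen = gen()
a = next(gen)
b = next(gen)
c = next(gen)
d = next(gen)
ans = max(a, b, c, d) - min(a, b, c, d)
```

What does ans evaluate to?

Step 1: Create generator and consume all values:
  a = next(gen) = 7
  b = next(gen) = 12
  c = next(gen) = 8
  d = next(gen) = 5
Step 2: max = 12, min = 5, ans = 12 - 5 = 7.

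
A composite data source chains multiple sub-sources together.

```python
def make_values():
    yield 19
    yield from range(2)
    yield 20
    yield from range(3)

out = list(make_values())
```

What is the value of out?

Step 1: Trace yields in order:
  yield 19
  yield 0
  yield 1
  yield 20
  yield 0
  yield 1
  yield 2
Therefore out = [19, 0, 1, 20, 0, 1, 2].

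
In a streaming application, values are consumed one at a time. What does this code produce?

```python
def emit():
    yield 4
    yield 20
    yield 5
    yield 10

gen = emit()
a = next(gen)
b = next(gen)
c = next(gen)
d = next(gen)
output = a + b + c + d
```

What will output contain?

Step 1: Create generator and consume all values:
  a = next(gen) = 4
  b = next(gen) = 20
  c = next(gen) = 5
  d = next(gen) = 10
Step 2: output = 4 + 20 + 5 + 10 = 39.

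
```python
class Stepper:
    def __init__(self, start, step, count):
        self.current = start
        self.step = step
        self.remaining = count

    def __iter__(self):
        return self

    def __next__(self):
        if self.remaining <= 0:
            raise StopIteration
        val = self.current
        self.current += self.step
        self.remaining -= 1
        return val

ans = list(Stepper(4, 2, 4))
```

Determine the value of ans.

Step 1: Stepper starts at 4, increments by 2, for 4 steps:
  Yield 4, then current += 2
  Yield 6, then current += 2
  Yield 8, then current += 2
  Yield 10, then current += 2
Therefore ans = [4, 6, 8, 10].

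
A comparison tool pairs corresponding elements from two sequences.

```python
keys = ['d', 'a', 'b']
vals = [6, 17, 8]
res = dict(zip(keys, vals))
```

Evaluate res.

Step 1: zip pairs keys with values:
  'd' -> 6
  'a' -> 17
  'b' -> 8
Therefore res = {'d': 6, 'a': 17, 'b': 8}.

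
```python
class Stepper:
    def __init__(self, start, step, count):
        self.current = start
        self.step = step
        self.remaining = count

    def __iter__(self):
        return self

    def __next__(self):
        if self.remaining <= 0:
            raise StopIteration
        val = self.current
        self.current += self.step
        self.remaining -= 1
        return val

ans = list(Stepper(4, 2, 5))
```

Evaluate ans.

Step 1: Stepper starts at 4, increments by 2, for 5 steps:
  Yield 4, then current += 2
  Yield 6, then current += 2
  Yield 8, then current += 2
  Yield 10, then current += 2
  Yield 12, then current += 2
Therefore ans = [4, 6, 8, 10, 12].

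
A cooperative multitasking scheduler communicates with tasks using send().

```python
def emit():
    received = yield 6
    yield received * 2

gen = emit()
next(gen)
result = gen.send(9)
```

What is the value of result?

Step 1: next(gen) advances to first yield, producing 6.
Step 2: send(9) resumes, received = 9.
Step 3: yield received * 2 = 9 * 2 = 18.
Therefore result = 18.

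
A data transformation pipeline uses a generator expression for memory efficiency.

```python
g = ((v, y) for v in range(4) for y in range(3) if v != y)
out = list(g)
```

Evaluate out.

Step 1: Nested generator over range(4) x range(3) where v != y:
  (0, 0): excluded (v == y)
  (0, 1): included
  (0, 2): included
  (1, 0): included
  (1, 1): excluded (v == y)
  (1, 2): included
  (2, 0): included
  (2, 1): included
  (2, 2): excluded (v == y)
  (3, 0): included
  (3, 1): included
  (3, 2): included
Therefore out = [(0, 1), (0, 2), (1, 0), (1, 2), (2, 0), (2, 1), (3, 0), (3, 1), (3, 2)].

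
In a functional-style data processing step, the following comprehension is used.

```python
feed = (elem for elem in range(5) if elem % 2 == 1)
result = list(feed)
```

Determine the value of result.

Step 1: Filter range(5) keeping only odd values:
  elem=0: even, excluded
  elem=1: odd, included
  elem=2: even, excluded
  elem=3: odd, included
  elem=4: even, excluded
Therefore result = [1, 3].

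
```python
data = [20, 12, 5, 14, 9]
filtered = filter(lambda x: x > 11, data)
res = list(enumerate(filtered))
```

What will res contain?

Step 1: Filter [20, 12, 5, 14, 9] for > 11: [20, 12, 14].
Step 2: enumerate re-indexes from 0: [(0, 20), (1, 12), (2, 14)].
Therefore res = [(0, 20), (1, 12), (2, 14)].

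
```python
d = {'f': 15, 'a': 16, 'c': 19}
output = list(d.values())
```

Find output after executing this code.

Step 1: d.values() returns the dictionary values in insertion order.
Therefore output = [15, 16, 19].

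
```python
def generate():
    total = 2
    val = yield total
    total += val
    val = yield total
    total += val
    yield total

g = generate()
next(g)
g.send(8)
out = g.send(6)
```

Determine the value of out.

Step 1: next() -> yield total=2.
Step 2: send(8) -> val=8, total = 2+8 = 10, yield 10.
Step 3: send(6) -> val=6, total = 10+6 = 16, yield 16.
Therefore out = 16.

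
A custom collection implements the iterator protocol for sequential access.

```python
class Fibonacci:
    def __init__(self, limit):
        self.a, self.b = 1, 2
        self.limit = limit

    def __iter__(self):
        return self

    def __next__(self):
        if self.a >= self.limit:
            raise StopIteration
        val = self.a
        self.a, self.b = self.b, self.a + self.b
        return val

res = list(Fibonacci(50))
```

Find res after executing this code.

Step 1: Fibonacci-like sequence (a=1, b=2) until >= 50:
  Yield 1, then a,b = 2,3
  Yield 2, then a,b = 3,5
  Yield 3, then a,b = 5,8
  Yield 5, then a,b = 8,13
  Yield 8, then a,b = 13,21
  Yield 13, then a,b = 21,34
  Yield 21, then a,b = 34,55
  Yield 34, then a,b = 55,89
Step 2: 55 >= 50, stop.
Therefore res = [1, 2, 3, 5, 8, 13, 21, 34].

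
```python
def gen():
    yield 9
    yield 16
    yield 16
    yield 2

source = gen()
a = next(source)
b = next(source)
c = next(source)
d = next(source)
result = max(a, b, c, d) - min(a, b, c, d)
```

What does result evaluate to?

Step 1: Create generator and consume all values:
  a = next(source) = 9
  b = next(source) = 16
  c = next(source) = 16
  d = next(source) = 2
Step 2: max = 16, min = 2, result = 16 - 2 = 14.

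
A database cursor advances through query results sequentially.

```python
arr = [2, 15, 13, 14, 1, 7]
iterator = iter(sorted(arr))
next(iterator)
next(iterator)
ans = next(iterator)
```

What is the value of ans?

Step 1: sorted([2, 15, 13, 14, 1, 7]) = [1, 2, 7, 13, 14, 15].
Step 2: Create iterator and skip 2 elements.
Step 3: next() returns 7.
Therefore ans = 7.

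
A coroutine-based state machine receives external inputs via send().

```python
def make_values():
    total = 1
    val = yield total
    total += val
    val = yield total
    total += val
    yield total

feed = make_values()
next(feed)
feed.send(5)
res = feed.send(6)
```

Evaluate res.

Step 1: next() -> yield total=1.
Step 2: send(5) -> val=5, total = 1+5 = 6, yield 6.
Step 3: send(6) -> val=6, total = 6+6 = 12, yield 12.
Therefore res = 12.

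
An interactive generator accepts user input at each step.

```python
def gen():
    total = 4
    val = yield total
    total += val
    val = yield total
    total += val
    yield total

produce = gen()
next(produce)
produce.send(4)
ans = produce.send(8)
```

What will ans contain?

Step 1: next() -> yield total=4.
Step 2: send(4) -> val=4, total = 4+4 = 8, yield 8.
Step 3: send(8) -> val=8, total = 8+8 = 16, yield 16.
Therefore ans = 16.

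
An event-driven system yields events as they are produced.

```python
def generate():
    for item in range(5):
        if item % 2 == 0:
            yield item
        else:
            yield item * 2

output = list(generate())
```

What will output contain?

Step 1: For each item in range(5), yield item if even, else item*2:
  item=0 (even): yield 0
  item=1 (odd): yield 1*2 = 2
  item=2 (even): yield 2
  item=3 (odd): yield 3*2 = 6
  item=4 (even): yield 4
Therefore output = [0, 2, 2, 6, 4].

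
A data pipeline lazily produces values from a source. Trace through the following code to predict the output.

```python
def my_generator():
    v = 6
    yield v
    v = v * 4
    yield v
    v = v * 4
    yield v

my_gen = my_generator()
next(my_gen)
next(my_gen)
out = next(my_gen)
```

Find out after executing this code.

Step 1: Trace through generator execution:
  Yield 1: v starts at 6, yield 6
  Yield 2: v = 6 * 4 = 24, yield 24
  Yield 3: v = 24 * 4 = 96, yield 96
Step 2: First next() gets 6, second next() gets the second value, third next() yields 96.
Therefore out = 96.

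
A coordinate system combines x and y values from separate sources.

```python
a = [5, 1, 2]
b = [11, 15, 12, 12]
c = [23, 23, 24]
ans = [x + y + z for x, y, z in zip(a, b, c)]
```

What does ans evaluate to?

Step 1: zip three lists (truncates to shortest, len=3):
  5 + 11 + 23 = 39
  1 + 15 + 23 = 39
  2 + 12 + 24 = 38
Therefore ans = [39, 39, 38].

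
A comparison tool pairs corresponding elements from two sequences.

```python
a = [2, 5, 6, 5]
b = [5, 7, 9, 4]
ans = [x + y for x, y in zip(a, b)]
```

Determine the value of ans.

Step 1: Add corresponding elements:
  2 + 5 = 7
  5 + 7 = 12
  6 + 9 = 15
  5 + 4 = 9
Therefore ans = [7, 12, 15, 9].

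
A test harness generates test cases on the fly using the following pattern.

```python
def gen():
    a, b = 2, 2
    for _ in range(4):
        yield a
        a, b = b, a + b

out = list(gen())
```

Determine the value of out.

Step 1: Fibonacci-like sequence starting with a=2, b=2:
  Iteration 1: yield a=2, then a,b = 2,4
  Iteration 2: yield a=2, then a,b = 4,6
  Iteration 3: yield a=4, then a,b = 6,10
  Iteration 4: yield a=6, then a,b = 10,16
Therefore out = [2, 2, 4, 6].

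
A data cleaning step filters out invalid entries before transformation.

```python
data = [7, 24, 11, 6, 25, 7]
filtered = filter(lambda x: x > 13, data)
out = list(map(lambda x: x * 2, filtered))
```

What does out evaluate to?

Step 1: Filter data for elements > 13:
  7: removed
  24: kept
  11: removed
  6: removed
  25: kept
  7: removed
Step 2: Map x * 2 on filtered [24, 25]:
  24 -> 48
  25 -> 50
Therefore out = [48, 50].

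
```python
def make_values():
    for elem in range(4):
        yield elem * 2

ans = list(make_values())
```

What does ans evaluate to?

Step 1: For each elem in range(4), yield elem * 2:
  elem=0: yield 0 * 2 = 0
  elem=1: yield 1 * 2 = 2
  elem=2: yield 2 * 2 = 4
  elem=3: yield 3 * 2 = 6
Therefore ans = [0, 2, 4, 6].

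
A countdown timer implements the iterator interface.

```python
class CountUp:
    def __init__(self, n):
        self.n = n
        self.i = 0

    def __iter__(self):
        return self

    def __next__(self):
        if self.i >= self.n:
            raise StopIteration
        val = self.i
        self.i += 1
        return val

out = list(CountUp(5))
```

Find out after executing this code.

Step 1: CountUp(5) creates an iterator counting 0 to 4.
Step 2: list() consumes all values: [0, 1, 2, 3, 4].
Therefore out = [0, 1, 2, 3, 4].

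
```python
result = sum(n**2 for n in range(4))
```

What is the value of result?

Step 1: Compute n**2 for each n in range(4):
  n=0: 0**2 = 0
  n=1: 1**2 = 1
  n=2: 2**2 = 4
  n=3: 3**2 = 9
Step 2: sum = 0 + 1 + 4 + 9 = 14.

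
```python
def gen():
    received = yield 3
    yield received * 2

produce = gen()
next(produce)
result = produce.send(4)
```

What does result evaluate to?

Step 1: next(produce) advances to first yield, producing 3.
Step 2: send(4) resumes, received = 4.
Step 3: yield received * 2 = 4 * 2 = 8.
Therefore result = 8.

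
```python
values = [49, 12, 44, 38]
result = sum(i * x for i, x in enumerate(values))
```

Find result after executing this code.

Step 1: Compute i * x for each (i, x) in enumerate([49, 12, 44, 38]):
  i=0, x=49: 0*49 = 0
  i=1, x=12: 1*12 = 12
  i=2, x=44: 2*44 = 88
  i=3, x=38: 3*38 = 114
Step 2: sum = 0 + 12 + 88 + 114 = 214.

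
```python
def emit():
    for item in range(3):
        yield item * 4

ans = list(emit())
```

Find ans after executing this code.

Step 1: For each item in range(3), yield item * 4:
  item=0: yield 0 * 4 = 0
  item=1: yield 1 * 4 = 4
  item=2: yield 2 * 4 = 8
Therefore ans = [0, 4, 8].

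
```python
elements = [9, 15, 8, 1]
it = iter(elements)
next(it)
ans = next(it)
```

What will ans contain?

Step 1: Create iterator over [9, 15, 8, 1].
Step 2: next() consumes 9.
Step 3: next() returns 15.
Therefore ans = 15.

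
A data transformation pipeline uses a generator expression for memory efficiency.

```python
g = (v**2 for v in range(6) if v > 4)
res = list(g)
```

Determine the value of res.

Step 1: For range(6), keep v > 4, then square:
  v=0: 0 <= 4, excluded
  v=1: 1 <= 4, excluded
  v=2: 2 <= 4, excluded
  v=3: 3 <= 4, excluded
  v=4: 4 <= 4, excluded
  v=5: 5 > 4, yield 5**2 = 25
Therefore res = [25].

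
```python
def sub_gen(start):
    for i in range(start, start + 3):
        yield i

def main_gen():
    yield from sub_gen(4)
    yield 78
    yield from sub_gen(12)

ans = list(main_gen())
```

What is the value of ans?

Step 1: main_gen() delegates to sub_gen(4):
  yield 4
  yield 5
  yield 6
Step 2: yield 78
Step 3: Delegates to sub_gen(12):
  yield 12
  yield 13
  yield 14
Therefore ans = [4, 5, 6, 78, 12, 13, 14].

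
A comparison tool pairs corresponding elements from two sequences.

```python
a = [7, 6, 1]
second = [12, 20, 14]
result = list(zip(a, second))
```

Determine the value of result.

Step 1: zip pairs elements at same index:
  Index 0: (7, 12)
  Index 1: (6, 20)
  Index 2: (1, 14)
Therefore result = [(7, 12), (6, 20), (1, 14)].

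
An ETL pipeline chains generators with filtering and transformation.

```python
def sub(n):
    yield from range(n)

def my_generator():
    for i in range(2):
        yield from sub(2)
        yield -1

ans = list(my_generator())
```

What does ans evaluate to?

Step 1: For each i in range(2):
  i=0: yield from sub(2) -> [0, 1], then yield -1
  i=1: yield from sub(2) -> [0, 1], then yield -1
Therefore ans = [0, 1, -1, 0, 1, -1].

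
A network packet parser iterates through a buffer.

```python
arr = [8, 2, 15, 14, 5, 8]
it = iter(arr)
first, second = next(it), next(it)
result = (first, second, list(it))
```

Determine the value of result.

Step 1: Create iterator over [8, 2, 15, 14, 5, 8].
Step 2: first = 8, second = 2.
Step 3: Remaining elements: [15, 14, 5, 8].
Therefore result = (8, 2, [15, 14, 5, 8]).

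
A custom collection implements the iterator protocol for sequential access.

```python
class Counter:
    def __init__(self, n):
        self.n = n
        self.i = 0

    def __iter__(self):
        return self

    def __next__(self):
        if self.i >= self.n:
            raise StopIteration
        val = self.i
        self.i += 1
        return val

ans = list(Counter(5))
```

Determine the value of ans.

Step 1: Counter(5) creates an iterator counting 0 to 4.
Step 2: list() consumes all values: [0, 1, 2, 3, 4].
Therefore ans = [0, 1, 2, 3, 4].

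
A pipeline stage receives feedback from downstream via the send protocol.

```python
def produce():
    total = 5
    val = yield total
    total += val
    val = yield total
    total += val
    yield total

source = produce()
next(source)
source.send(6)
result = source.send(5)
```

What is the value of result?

Step 1: next() -> yield total=5.
Step 2: send(6) -> val=6, total = 5+6 = 11, yield 11.
Step 3: send(5) -> val=5, total = 11+5 = 16, yield 16.
Therefore result = 16.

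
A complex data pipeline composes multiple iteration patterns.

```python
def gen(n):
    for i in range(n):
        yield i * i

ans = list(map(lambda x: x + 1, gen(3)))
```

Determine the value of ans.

Step 1: gen(3) yields squares: [0, 1, 4].
Step 2: map adds 1 to each: [1, 2, 5].
Therefore ans = [1, 2, 5].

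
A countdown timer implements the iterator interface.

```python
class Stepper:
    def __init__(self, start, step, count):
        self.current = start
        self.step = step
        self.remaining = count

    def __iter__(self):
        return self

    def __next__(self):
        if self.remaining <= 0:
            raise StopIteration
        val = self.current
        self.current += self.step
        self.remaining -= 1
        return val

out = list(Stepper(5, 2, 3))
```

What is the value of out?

Step 1: Stepper starts at 5, increments by 2, for 3 steps:
  Yield 5, then current += 2
  Yield 7, then current += 2
  Yield 9, then current += 2
Therefore out = [5, 7, 9].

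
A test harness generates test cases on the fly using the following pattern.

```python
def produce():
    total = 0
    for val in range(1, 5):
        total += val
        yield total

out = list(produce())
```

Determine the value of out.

Step 1: Generator accumulates running sum:
  val=1: total = 1, yield 1
  val=2: total = 3, yield 3
  val=3: total = 6, yield 6
  val=4: total = 10, yield 10
Therefore out = [1, 3, 6, 10].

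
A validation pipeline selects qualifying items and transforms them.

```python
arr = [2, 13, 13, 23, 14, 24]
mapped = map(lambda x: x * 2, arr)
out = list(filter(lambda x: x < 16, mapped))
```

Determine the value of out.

Step 1: Map x * 2:
  2 -> 4
  13 -> 26
  13 -> 26
  23 -> 46
  14 -> 28
  24 -> 48
Step 2: Filter for < 16:
  4: kept
  26: removed
  26: removed
  46: removed
  28: removed
  48: removed
Therefore out = [4].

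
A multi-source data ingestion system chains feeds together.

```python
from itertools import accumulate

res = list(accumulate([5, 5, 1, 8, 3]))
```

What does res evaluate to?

Step 1: accumulate computes running sums:
  + 5 = 5
  + 5 = 10
  + 1 = 11
  + 8 = 19
  + 3 = 22
Therefore res = [5, 10, 11, 19, 22].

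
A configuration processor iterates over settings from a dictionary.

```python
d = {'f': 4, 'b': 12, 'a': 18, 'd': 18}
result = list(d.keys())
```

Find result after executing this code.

Step 1: d.keys() returns the dictionary keys in insertion order.
Therefore result = ['f', 'b', 'a', 'd'].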